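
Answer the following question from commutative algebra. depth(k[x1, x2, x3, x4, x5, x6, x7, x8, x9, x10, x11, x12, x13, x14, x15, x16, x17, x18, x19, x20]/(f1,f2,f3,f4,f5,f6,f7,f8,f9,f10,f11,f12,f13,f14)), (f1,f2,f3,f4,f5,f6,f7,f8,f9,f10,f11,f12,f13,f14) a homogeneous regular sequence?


depth(R)=20
depth(R/I)=20-14=6


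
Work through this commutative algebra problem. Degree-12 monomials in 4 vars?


C(d+n-1,n-1)=C(15,3)=455


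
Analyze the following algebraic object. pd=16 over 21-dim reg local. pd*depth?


pd+depth=21
depth=21-16=5
pd*depth=16*5=80


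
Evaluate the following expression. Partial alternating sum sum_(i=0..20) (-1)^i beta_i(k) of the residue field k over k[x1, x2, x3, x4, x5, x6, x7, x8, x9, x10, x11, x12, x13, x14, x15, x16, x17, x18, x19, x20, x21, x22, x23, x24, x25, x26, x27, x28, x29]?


Koszul resolution: beta_i(k)=C(n,i), n=29
sum_(i=0..p) (-1)^i C(n,i) = (-1)^p C(n-1,p)
(-1)^20*C(28,20) = (-1)^20*3108105 = 3108105


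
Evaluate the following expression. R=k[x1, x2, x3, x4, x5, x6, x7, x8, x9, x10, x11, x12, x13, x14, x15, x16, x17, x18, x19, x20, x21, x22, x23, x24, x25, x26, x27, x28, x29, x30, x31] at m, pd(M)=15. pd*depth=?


pd+depth=31
depth=31-15=16
pd*depth=15*16=240


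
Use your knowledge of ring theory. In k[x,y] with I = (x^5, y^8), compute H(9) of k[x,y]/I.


k[x,y], I = (x^5, y^8), d = 9
Need i < 5 and d-i < 8.
Range: 2 <= i <= 4.
H(9) = 3


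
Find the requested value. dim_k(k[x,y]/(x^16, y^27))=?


Basis: x^i*y^j, i<16, j<27
16*27=432


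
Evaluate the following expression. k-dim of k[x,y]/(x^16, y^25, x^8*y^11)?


k[x,y]/I, I = (x^16, y^25, x^8*y^11)
Rect: 16x25=400. Corner: (16-8)x(25-11)=112.
dim = 400-112 = 288


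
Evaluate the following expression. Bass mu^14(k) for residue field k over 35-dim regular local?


C(n,i)=C(35,14)=2319959400


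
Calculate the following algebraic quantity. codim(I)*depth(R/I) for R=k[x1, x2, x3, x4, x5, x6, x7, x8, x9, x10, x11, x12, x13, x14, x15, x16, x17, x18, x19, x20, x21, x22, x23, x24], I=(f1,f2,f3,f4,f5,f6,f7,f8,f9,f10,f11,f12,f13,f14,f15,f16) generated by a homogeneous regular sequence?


codim=16, depth=dim(R/I)=24-16=8
Product=16*8=128


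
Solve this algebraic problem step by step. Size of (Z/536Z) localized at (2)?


2-primary part: 536=2^3*67
Size=2^3=8


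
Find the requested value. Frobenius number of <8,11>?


gcd(8,11)=1 => F=ab-a-b=8*11-8-11=88-19=69


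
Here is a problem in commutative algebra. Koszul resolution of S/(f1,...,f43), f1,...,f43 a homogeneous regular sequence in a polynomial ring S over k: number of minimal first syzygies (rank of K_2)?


Regular sequence => Koszul complex is the minimal free resolution.
Syz_1 minimally generated by Koszul relations f_i*e_j - f_j*e_i (i<j): mu(Syz_1) = beta_2 = C(m,2) = m(m-1)/2
m=43
43*42/2 = 903


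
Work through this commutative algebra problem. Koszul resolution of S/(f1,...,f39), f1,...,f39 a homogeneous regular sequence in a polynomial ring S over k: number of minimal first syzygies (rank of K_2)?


Regular sequence => Koszul complex is the minimal free resolution.
Syz_1 minimally generated by Koszul relations f_i*e_j - f_j*e_i (i<j): mu(Syz_1) = beta_2 = C(m,2) = m(m-1)/2
m=39
39*38/2 = 741


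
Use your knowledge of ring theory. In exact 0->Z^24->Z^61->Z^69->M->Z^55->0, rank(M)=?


Alt sum=0:
(-1)^0*24 + (-1)^1*61 + (-1)^2*69 + (-1)^3*? + (-1)^4*55=0
rank(M)=87


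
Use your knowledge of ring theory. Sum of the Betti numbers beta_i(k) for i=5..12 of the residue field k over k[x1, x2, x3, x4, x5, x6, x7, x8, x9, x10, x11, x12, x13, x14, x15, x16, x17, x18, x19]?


Koszul resolution: beta_i(k)=C(n,i), n=19
C(19,5)=11628, C(19,6)=27132, C(19,7)=50388, C(19,8)=75582, C(19,9)=92378, C(19,10)=92378, C(19,11)=75582, C(19,12)=50388
Sum=475456


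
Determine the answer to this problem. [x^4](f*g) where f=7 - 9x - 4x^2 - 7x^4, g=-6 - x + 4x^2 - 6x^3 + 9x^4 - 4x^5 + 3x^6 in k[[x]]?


[x^4] = sum a_i*b_j, i+j=4
  7*9=63
  -9*-6=54
  -4*4=-16
  -7*-6=42
Sum=143


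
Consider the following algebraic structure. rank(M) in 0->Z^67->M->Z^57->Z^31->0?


Alt sum=0:
(-1)^0*67 + (-1)^1*? + (-1)^2*57 + (-1)^3*31=0
rank(M)=93


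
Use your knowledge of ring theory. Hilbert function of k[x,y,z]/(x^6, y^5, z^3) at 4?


Need i<6, j<5, k<3 with i+j+k=4.
For each i, j ranges over max(0,4-i-2)..min(4,4-i):
  i=0: j in [2,4] -> 3
  i=1: j in [1,3] -> 3
  i=2: j in [0,2] -> 3
  i=3: j in [0,1] -> 2
  i=4: j in [0,0] -> 1
H(4) = 3+3+3+2+1 = 12


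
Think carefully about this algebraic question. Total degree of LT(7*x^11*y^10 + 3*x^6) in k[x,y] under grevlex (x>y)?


LT: 7*x^11*y^10
deg_x=11, deg_y=10
Total=11+10=21


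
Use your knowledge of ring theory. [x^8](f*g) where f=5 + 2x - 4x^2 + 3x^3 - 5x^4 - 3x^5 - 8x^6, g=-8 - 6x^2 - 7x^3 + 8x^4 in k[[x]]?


[x^8] = sum a_i*b_j, i+j=8
  -5*8=-40
  -3*-7=21
  -8*-6=48
Sum=29


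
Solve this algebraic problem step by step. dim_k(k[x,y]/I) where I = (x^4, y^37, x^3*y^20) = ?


k[x,y]/I, I = (x^4, y^37, x^3*y^20)
Rect: 4x37=148. Corner: (4-3)x(37-20)=17.
dim = 148-17 = 131


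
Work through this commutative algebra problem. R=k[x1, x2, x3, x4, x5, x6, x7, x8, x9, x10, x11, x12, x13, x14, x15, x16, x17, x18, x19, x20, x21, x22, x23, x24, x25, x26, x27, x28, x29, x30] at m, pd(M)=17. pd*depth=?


pd+depth=30
depth=30-17=13
pd*depth=17*13=221


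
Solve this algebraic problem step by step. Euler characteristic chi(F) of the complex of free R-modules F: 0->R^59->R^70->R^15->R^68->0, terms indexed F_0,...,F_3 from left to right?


chi = sum (-1)^i * rank:
(-1)^0*59=59
(-1)^1*70=-70
(-1)^2*15=15
(-1)^3*68=-68
chi=-64


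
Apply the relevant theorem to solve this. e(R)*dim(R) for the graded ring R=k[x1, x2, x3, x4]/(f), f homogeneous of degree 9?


e(R)=deg(f)=9, dim(R)=4-1=3
e*dim=9*3=27


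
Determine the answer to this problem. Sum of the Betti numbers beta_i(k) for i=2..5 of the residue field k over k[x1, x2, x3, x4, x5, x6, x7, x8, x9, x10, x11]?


Koszul resolution: beta_i(k)=C(n,i), n=11
C(11,2)=55, C(11,3)=165, C(11,4)=330, C(11,5)=462
Sum=1012


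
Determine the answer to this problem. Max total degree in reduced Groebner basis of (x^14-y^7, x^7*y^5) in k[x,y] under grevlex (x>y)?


LT(f1)=x^14, LT(f2)=x^7y^5, lcm=x^14y^5
S(f1,f2) = y^5*f1 - x^7*f2 = -y^12
Reduced GB = {f1, f2, y^12}; degrees 14, 12, 12
Max = 14


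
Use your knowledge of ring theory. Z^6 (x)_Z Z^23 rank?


rank(M(x)N) = rank(M)*rank(N)
6*23 = 138


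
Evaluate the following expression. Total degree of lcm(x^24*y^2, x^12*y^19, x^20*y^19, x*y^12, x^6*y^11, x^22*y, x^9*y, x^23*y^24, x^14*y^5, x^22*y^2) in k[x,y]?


lcm = componentwise max:
x: max(24,12,20,1,6,22,9,23,14,22)=24
y: max(2,19,19,12,11,1,1,24,5,2)=24
Total=24+24=48


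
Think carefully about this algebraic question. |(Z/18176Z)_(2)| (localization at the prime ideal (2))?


2-primary part: 18176=2^8*71
Size=2^8=256


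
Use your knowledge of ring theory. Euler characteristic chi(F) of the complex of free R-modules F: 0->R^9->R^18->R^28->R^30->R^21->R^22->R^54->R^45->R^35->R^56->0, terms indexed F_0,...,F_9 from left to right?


chi = sum (-1)^i * rank:
(-1)^0*9=9
(-1)^1*18=-18
(-1)^2*28=28
(-1)^3*30=-30
(-1)^4*21=21
(-1)^5*22=-22
(-1)^6*54=54
(-1)^7*45=-45
(-1)^8*35=35
(-1)^9*56=-56
chi=-24


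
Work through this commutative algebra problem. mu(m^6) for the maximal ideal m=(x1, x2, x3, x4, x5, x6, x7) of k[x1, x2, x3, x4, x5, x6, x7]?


Graded Nakayama: mu(m^d) = dim_k (m^d/m^(d+1)) = #degree-6 monomials in 7 vars
C(n+d-1,d)=C(12,6)=924


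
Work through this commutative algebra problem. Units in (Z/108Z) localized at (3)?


Local ring = Z/27Z.
phi(27) = 3^2*(3-1) = 18


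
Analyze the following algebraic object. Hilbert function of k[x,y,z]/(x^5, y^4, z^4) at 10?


Need i<5, j<4, k<4 with i+j+k=10.
For each i, j ranges over max(0,10-i-3)..min(3,10-i):
  i=0: j in [7,3] -> 0
  i=1: j in [6,3] -> 0
  i=2: j in [5,3] -> 0
  i=3: j in [4,3] -> 0
  i=4: j in [3,3] -> 1
H(10) = 0+0+0+0+1 = 1


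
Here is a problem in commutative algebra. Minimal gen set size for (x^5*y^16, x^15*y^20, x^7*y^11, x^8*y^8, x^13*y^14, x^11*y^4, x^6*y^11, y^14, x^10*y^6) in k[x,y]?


Remove redundant (divisible by others).
x^13*y^14 redundant.
x^5*y^16 redundant.
x^15*y^20 redundant.
x^7*y^11 redundant.
Min: x^11*y^4, x^10*y^6, x^8*y^8, x^6*y^11, y^14
Count=5


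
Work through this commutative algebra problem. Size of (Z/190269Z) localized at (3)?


3-primary part: 190269=3^8*29
Size=3^8=6561


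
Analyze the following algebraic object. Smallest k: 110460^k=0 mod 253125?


110460^k mod 253125:
k=1: 110460
k=2: 27225
k=3: 148500
k=4: 50625
k=5: 0
First zero at k = 5


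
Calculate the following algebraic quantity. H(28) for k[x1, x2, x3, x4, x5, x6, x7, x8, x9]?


C(d+n-1,n-1)=C(36,8)=30260340


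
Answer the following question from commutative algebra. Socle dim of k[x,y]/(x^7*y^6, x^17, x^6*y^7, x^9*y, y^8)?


Socle = ann(m) = span of standard monomials u with x*u, y*u in I (staircase corners).
Minimal generators: x^17, x^9*y, x^7*y^6, x^6*y^7, y^8
Corners: x^5y^7, x^6y^6, x^8y^5, x^16
Socle dim=4


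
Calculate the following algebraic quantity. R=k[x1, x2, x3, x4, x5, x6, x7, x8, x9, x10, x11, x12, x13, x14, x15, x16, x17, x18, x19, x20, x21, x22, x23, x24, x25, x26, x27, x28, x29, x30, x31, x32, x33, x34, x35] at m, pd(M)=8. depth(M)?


pd+depth=depth(R)=35
depth=35-8=27


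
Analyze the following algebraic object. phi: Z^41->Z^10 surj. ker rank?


rank(ker) = 41-10 = 31


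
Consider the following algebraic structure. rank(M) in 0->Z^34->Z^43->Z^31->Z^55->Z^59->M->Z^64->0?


Alt sum=0:
(-1)^0*34 + (-1)^1*43 + (-1)^2*31 + (-1)^3*55 + (-1)^4*59 + (-1)^5*? + (-1)^6*64=0
rank(M)=90


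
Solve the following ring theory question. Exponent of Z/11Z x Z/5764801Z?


Exponent = lcm of the cyclic orders; pairwise coprime => product.
11^1*7^8=11*5764801=63412811


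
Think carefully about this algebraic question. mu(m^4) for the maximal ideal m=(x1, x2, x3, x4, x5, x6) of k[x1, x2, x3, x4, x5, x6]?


Graded Nakayama: mu(m^d) = dim_k (m^d/m^(d+1)) = #degree-4 monomials in 6 vars
C(n+d-1,d)=C(9,4)=126


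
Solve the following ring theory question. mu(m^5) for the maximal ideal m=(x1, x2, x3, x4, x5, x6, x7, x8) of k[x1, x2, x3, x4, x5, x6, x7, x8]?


Graded Nakayama: mu(m^d) = dim_k (m^d/m^(d+1)) = #degree-5 monomials in 8 vars
C(n+d-1,d)=C(12,5)=792


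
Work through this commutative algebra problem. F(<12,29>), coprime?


gcd(12,29)=1 => F=ab-a-b=12*29-12-29=348-41=307


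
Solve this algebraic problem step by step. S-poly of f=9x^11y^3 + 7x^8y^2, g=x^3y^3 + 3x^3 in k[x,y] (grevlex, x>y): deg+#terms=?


LT(f)=9x^11y^3, LT(g)=x^3y^3
lcm(LM)=x^11y^3
S(f,g) (scaled by 9 to clear denominators) = 1*f - 9x^8*g = -27x^11 + 7x^8y^2
2 terms, deg 11.
11+2=13


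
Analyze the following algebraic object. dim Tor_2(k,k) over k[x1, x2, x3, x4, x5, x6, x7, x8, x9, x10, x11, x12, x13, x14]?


Koszul: C(n,i)=C(14,2)=91


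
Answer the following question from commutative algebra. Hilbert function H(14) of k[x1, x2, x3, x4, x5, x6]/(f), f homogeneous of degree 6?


C(19,5)-C(13,5)=11628-1287=10341


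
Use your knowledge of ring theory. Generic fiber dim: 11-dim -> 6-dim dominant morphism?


dim(fiber)=dim(X)-dim(Y)=11-6=5


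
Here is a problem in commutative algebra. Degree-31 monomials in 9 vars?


C(d+n-1,n-1)=C(39,8)=61523748


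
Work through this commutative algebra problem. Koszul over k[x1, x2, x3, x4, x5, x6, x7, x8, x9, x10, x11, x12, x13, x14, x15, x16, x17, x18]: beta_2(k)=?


C(n,i)=C(18,2)=153


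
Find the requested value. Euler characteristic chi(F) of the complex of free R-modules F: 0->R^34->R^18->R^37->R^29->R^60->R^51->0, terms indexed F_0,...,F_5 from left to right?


chi = sum (-1)^i * rank:
(-1)^0*34=34
(-1)^1*18=-18
(-1)^2*37=37
(-1)^3*29=-29
(-1)^4*60=60
(-1)^5*51=-51
chi=33


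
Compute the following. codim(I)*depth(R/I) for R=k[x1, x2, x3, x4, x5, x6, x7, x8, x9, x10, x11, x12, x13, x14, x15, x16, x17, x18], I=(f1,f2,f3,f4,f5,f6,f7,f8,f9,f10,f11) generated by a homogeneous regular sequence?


codim=11, depth=dim(R/I)=18-11=7
Product=11*7=77


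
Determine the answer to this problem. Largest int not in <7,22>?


gcd(7,22)=1 => F=ab-a-b=7*22-7-22=154-29=125


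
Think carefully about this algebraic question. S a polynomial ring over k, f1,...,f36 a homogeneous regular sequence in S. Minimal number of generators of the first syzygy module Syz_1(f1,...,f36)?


Regular sequence => Koszul complex is the minimal free resolution.
Syz_1 minimally generated by Koszul relations f_i*e_j - f_j*e_i (i<j): mu(Syz_1) = beta_2 = C(m,2) = m(m-1)/2
m=36
36*35/2 = 630


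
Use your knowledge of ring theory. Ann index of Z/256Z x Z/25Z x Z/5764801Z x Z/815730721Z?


Exponent = lcm of the cyclic orders; pairwise coprime => product.
2^8*5^2*7^8*13^8=256*25*5764801*815730721=30096161767369734400


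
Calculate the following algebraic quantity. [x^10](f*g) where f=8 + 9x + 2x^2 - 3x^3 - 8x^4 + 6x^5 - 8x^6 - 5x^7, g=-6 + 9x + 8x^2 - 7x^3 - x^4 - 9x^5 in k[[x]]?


[x^10] = sum a_i*b_j, i+j=10
  6*-9=-54
  -8*-1=8
  -5*-7=35
Sum=-11


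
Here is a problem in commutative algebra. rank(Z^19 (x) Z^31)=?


rank(M(x)N) = rank(M)*rank(N)
19*31 = 589


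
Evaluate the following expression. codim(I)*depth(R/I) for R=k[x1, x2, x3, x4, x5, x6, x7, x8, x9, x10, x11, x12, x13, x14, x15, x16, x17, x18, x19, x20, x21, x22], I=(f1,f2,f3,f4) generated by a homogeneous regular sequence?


codim=4, depth=dim(R/I)=22-4=18
Product=4*18=72


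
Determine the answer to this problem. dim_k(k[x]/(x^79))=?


Basis: 1,x,...,x^78
dim=79


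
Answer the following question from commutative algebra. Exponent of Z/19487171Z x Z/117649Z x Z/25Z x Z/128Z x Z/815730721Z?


Exponent = lcm of the cyclic orders; pairwise coprime => product.
11^7*7^6*5^2*2^7*13^8=19487171*117649*25*128*815730721=5984582151065267698748800


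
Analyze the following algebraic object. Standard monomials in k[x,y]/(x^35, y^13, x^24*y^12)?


k[x,y]/I, I = (x^35, y^13, x^24*y^12)
Rect: 35x13=455. Corner: (35-24)x(13-12)=11.
dim = 455-11 = 444


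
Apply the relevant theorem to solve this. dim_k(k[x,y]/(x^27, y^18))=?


Basis: x^i*y^j, i<27, j<18
27*18=486


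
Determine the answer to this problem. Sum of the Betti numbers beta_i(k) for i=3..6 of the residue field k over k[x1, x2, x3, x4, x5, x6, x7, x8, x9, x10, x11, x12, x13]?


Koszul resolution: beta_i(k)=C(n,i), n=13
C(13,3)=286, C(13,4)=715, C(13,5)=1287, C(13,6)=1716
Sum=4004


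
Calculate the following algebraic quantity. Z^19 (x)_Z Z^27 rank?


rank(M(x)N) = rank(M)*rank(N)
19*27 = 513


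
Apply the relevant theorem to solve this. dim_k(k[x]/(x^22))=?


Basis: 1,x,...,x^21
dim=22


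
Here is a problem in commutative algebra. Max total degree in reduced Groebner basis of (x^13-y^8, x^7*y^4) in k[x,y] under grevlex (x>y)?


LT(f1)=x^13, LT(f2)=x^7y^4, lcm=x^13y^4
S(f1,f2) = y^4*f1 - x^6*f2 = -y^12
Reduced GB = {f1, f2, y^12}; degrees 13, 11, 12
Max = 13


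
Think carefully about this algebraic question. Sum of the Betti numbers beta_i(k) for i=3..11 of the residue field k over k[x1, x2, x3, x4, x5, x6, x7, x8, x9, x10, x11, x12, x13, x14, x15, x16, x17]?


Koszul resolution: beta_i(k)=C(n,i), n=17
C(17,3)=680, C(17,4)=2380, C(17,5)=6188, C(17,6)=12376, C(17,7)=19448, C(17,8)=24310, C(17,9)=24310, C(17,10)=19448, C(17,11)=12376
Sum=121516


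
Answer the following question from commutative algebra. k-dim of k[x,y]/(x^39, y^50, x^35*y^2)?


k[x,y]/I, I = (x^39, y^50, x^35*y^2)
Rect: 39x50=1950. Corner: (39-35)x(50-2)=192.
dim = 1950-192 = 1758


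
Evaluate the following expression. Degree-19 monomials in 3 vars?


C(d+n-1,n-1)=C(21,2)=210


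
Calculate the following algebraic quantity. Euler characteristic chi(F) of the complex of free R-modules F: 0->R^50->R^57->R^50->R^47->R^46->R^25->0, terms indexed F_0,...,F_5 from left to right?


chi = sum (-1)^i * rank:
(-1)^0*50=50
(-1)^1*57=-57
(-1)^2*50=50
(-1)^3*47=-47
(-1)^4*46=46
(-1)^5*25=-25
chi=17


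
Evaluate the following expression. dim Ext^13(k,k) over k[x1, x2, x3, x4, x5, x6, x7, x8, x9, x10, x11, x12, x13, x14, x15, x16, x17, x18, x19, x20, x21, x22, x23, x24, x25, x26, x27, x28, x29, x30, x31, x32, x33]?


C(n,i)=C(33,13)=573166440


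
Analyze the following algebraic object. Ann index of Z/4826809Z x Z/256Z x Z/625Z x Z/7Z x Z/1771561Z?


Exponent = lcm of the cyclic orders; pairwise coprime => product.
13^6*2^8*5^4*7^1*11^6=4826809*256*625*7*1771561=9577104968310880000


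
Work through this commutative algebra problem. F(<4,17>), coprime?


gcd(4,17)=1 => F=ab-a-b=4*17-4-17=68-21=47


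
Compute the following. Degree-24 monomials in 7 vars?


C(d+n-1,n-1)=C(30,6)=593775


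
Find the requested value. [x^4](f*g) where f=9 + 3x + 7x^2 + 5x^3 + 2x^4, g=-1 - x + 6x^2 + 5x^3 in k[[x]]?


[x^4] = sum a_i*b_j, i+j=4
  3*5=15
  7*6=42
  5*-1=-5
  2*-1=-2
Sum=50


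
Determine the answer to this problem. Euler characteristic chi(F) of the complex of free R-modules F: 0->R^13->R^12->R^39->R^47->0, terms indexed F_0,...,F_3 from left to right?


chi = sum (-1)^i * rank:
(-1)^0*13=13
(-1)^1*12=-12
(-1)^2*39=39
(-1)^3*47=-47
chi=-7


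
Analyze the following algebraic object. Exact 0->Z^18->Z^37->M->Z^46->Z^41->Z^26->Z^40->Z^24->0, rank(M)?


Alt sum=0:
(-1)^0*18 + (-1)^1*37 + (-1)^2*? + (-1)^3*46 + (-1)^4*41 + (-1)^5*26 + (-1)^6*40 + (-1)^7*24=0
rank(M)=34


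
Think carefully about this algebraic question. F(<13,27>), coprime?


gcd(13,27)=1 => F=ab-a-b=13*27-13-27=351-40=311


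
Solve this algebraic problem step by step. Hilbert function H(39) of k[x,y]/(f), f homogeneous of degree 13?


H(t)=d for t>=d-1.
d=13, t=39
H(39)=13


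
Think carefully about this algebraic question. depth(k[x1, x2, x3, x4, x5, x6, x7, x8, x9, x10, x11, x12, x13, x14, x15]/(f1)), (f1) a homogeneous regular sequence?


depth(R)=15
depth(R/I)=15-1=14


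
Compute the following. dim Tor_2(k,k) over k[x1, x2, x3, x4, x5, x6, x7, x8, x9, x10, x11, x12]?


Koszul: C(n,i)=C(12,2)=66


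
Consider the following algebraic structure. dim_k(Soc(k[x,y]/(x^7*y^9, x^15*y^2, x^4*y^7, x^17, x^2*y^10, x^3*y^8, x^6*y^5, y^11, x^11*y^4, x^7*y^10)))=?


Socle = ann(m) = span of standard monomials u with x*u, y*u in I (staircase corners).
Redundant generators: x^7*y^9, x^7*y^10
Minimal generators: x^17, x^15*y^2, x^11*y^4, x^6*y^5, x^4*y^7, x^3*y^8, x^2*y^10, y^11
Corners: xy^10, x^2y^9, x^3y^7, x^5y^6, x^10y^4, x^14y^3, x^16y
Socle dim=7


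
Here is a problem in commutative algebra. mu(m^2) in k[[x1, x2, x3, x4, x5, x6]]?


C(n+d-1,d)=C(7,2)=21


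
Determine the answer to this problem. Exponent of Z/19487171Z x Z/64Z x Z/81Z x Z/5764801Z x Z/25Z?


Exponent = lcm of the cyclic orders; pairwise coprime => product.
11^7*2^6*3^4*7^8*5^2=19487171*64*81*5764801*25=14559220307689041600


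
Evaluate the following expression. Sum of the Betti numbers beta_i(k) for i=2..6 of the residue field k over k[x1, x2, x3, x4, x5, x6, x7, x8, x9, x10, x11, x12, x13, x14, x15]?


Koszul resolution: beta_i(k)=C(n,i), n=15
C(15,2)=105, C(15,3)=455, C(15,4)=1365, C(15,5)=3003, C(15,6)=5005
Sum=9933


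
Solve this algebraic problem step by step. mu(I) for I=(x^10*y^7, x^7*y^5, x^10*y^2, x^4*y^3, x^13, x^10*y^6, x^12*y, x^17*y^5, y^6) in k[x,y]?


Remove redundant (divisible by others).
x^17*y^5 redundant.
x^7*y^5 redundant.
x^10*y^6 redundant.
x^10*y^7 redundant.
Min: x^13, x^12*y, x^10*y^2, x^4*y^3, y^6
Count=5


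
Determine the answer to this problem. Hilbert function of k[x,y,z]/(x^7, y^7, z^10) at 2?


Need i<7, j<7, k<10 with i+j+k=2.
For each i, j ranges over max(0,2-i-9)..min(6,2-i):
  i=0: j in [0,2] -> 3
  i=1: j in [0,1] -> 2
  i=2: j in [0,0] -> 1
H(2) = 3+2+1 = 6


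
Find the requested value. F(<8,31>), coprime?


gcd(8,31)=1 => F=ab-a-b=8*31-8-31=248-39=209


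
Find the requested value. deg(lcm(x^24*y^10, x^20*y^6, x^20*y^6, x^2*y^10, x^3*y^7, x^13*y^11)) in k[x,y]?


lcm = componentwise max:
x: max(24,20,20,2,3,13)=24
y: max(10,6,6,10,7,11)=11
Total=24+11=35


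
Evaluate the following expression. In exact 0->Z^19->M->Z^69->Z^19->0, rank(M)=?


Alt sum=0:
(-1)^0*19 + (-1)^1*? + (-1)^2*69 + (-1)^3*19=0
rank(M)=69


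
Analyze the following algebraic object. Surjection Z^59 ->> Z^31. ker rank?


rank(ker) = 59-31 = 28


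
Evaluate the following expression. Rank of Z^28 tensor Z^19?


rank(M(x)N) = rank(M)*rank(N)
28*19 = 532


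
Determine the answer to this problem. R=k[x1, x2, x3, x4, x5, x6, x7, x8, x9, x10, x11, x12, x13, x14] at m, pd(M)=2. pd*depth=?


pd+depth=14
depth=14-2=12
pd*depth=2*12=24


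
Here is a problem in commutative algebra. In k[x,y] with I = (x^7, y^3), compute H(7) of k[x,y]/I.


k[x,y], I = (x^7, y^3), d = 7
Need i < 7 and d-i < 3.
Range: 5 <= i <= 6.
H(7) = 2


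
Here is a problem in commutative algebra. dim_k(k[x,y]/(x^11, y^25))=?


Basis: x^i*y^j, i<11, j<25
11*25=275


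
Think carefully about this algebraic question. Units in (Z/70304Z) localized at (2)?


Local ring = Z/32Z.
phi(32) = 2^4*(2-1) = 16


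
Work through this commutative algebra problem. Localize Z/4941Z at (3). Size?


3-primary part: 4941=3^4*61
Size=3^4=81


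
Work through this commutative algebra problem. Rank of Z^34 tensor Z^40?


rank(M(x)N) = rank(M)*rank(N)
34*40 = 1360


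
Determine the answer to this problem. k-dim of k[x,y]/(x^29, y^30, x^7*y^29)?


k[x,y]/I, I = (x^29, y^30, x^7*y^29)
Rect: 29x30=870. Corner: (29-7)x(30-29)=22.
dim = 870-22 = 848


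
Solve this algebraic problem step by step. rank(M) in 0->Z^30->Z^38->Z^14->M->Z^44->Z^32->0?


Alt sum=0:
(-1)^0*30 + (-1)^1*38 + (-1)^2*14 + (-1)^3*? + (-1)^4*44 + (-1)^5*32=0
rank(M)=18


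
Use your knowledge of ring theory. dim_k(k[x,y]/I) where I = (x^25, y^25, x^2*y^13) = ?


k[x,y]/I, I = (x^25, y^25, x^2*y^13)
Rect: 25x25=625. Corner: (25-2)x(25-13)=276.
dim = 625-276 = 349


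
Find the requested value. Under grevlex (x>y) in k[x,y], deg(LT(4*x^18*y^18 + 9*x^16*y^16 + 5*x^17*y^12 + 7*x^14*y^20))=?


LT: 4*x^18*y^18
deg_x=18, deg_y=18
Total=18+18=36


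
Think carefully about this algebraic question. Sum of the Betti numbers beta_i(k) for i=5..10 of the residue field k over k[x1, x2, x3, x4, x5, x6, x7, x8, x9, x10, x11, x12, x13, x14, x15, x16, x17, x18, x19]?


Koszul resolution: beta_i(k)=C(n,i), n=19
C(19,5)=11628, C(19,6)=27132, C(19,7)=50388, C(19,8)=75582, C(19,9)=92378, C(19,10)=92378
Sum=349486


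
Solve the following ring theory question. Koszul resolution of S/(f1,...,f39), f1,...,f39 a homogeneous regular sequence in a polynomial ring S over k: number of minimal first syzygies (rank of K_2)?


Regular sequence => Koszul complex is the minimal free resolution.
Syz_1 minimally generated by Koszul relations f_i*e_j - f_j*e_i (i<j): mu(Syz_1) = beta_2 = C(m,2) = m(m-1)/2
m=39
39*38/2 = 741


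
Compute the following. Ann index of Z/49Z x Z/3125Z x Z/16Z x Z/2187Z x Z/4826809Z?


Exponent = lcm of the cyclic orders; pairwise coprime => product.
7^2*5^5*2^4*3^7*13^6=49*3125*16*2187*4826809=25862766643350000


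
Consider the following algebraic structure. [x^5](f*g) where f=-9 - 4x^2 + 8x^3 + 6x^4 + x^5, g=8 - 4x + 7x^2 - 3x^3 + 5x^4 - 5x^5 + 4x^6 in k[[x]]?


[x^5] = sum a_i*b_j, i+j=5
  -9*-5=45
  -4*-3=12
  8*7=56
  6*-4=-24
  1*8=8
Sum=97


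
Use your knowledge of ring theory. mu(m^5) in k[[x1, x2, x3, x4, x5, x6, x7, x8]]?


C(n+d-1,d)=C(12,5)=792


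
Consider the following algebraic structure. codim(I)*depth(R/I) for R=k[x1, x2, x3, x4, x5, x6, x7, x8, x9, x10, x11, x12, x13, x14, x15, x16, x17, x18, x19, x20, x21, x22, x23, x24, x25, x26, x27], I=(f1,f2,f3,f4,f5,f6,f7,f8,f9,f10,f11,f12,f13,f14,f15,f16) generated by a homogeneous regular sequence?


codim=16, depth=dim(R/I)=27-16=11
Product=16*11=176


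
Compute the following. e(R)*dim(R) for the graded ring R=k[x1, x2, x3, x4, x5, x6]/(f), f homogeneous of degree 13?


e(R)=deg(f)=13, dim(R)=6-1=5
e*dim=13*5=65


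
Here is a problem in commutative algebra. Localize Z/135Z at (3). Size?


3-primary part: 135=3^3*5
Size=3^3=27


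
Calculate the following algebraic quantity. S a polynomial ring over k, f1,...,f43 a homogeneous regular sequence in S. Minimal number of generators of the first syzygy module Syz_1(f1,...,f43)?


Regular sequence => Koszul complex is the minimal free resolution.
Syz_1 minimally generated by Koszul relations f_i*e_j - f_j*e_i (i<j): mu(Syz_1) = beta_2 = C(m,2) = m(m-1)/2
m=43
43*42/2 = 903


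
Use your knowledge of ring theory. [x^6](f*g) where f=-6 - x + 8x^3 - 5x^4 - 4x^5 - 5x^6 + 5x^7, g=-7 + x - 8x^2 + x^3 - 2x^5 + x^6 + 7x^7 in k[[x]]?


[x^6] = sum a_i*b_j, i+j=6
  -6*1=-6
  -1*-2=2
  8*1=8
  -5*-8=40
  -4*1=-4
  -5*-7=35
Sum=75


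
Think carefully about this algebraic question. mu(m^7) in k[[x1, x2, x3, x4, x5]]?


C(n+d-1,d)=C(11,7)=330


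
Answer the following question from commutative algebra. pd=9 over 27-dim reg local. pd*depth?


pd+depth=27
depth=27-9=18
pd*depth=9*18=162


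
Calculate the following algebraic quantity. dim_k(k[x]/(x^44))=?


Basis: 1,x,...,x^43
dim=44


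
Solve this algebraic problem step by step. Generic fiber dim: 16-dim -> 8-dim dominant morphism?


dim(fiber)=dim(X)-dim(Y)=16-8=8


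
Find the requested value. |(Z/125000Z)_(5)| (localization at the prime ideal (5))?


5-primary part: 125000=5^6*8
Size=5^6=15625


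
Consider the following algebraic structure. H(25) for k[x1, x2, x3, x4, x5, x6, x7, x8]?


C(d+n-1,n-1)=C(32,7)=3365856


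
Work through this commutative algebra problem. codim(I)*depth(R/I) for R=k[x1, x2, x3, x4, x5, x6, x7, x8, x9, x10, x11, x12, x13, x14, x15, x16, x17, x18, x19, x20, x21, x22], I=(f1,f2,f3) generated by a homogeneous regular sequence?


codim=3, depth=dim(R/I)=22-3=19
Product=3*19=57


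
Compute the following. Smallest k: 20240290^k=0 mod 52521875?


20240290^k mod 52521875:
k=1: 20240290
k=2: 27330975
k=3: 1457750
k=4: 16506875
k=5: 0
First zero at k = 5


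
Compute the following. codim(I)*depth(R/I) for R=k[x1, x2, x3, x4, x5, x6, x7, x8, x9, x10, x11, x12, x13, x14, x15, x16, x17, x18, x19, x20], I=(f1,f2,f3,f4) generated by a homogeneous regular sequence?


codim=4, depth=dim(R/I)=20-4=16
Product=4*16=64


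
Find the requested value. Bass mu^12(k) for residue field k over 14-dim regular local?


C(n,i)=C(14,12)=91


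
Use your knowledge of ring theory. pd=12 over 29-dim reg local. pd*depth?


pd+depth=29
depth=29-12=17
pd*depth=12*17=204


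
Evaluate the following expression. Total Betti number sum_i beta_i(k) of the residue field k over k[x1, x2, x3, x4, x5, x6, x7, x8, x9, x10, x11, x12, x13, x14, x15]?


Koszul resolution: beta_i(k)=C(n,i), n=15
sum_i C(15,i) = 2^15 = 32768


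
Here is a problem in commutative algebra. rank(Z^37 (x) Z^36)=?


rank(M(x)N) = rank(M)*rank(N)
37*36 = 1332


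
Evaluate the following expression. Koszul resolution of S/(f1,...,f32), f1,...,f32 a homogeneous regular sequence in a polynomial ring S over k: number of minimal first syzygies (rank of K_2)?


Regular sequence => Koszul complex is the minimal free resolution.
Syz_1 minimally generated by Koszul relations f_i*e_j - f_j*e_i (i<j): mu(Syz_1) = beta_2 = C(m,2) = m(m-1)/2
m=32
32*31/2 = 496


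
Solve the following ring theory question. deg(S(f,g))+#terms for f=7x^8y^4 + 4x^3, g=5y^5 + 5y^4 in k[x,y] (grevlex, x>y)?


LT(f)=7x^8y^4, LT(g)=5y^5
lcm(LM)=x^8y^5
S(f,g) (scaled by 35 to clear denominators) = 5y*f - 7x^8*g = -35x^8y^4 + 20x^3y
2 terms, deg 12.
12+2=14


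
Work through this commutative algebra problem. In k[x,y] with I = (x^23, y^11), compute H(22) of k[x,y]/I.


k[x,y], I = (x^23, y^11), d = 22
Need i < 23 and d-i < 11.
Range: 12 <= i <= 22.
H(22) = 11


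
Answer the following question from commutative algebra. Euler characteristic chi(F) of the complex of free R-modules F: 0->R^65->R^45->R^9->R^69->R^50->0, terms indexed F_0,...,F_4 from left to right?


chi = sum (-1)^i * rank:
(-1)^0*65=65
(-1)^1*45=-45
(-1)^2*9=9
(-1)^3*69=-69
(-1)^4*50=50
chi=10


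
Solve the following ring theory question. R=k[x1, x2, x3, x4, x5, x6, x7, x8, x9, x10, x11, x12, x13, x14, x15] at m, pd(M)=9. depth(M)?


pd+depth=depth(R)=15
depth=15-9=6


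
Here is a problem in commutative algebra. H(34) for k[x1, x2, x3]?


C(d+n-1,n-1)=C(36,2)=630


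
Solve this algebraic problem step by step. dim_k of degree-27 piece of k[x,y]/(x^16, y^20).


k[x,y], I = (x^16, y^20), d = 27
Need i < 16 and d-i < 20.
Range: 8 <= i <= 15.
H(27) = 8


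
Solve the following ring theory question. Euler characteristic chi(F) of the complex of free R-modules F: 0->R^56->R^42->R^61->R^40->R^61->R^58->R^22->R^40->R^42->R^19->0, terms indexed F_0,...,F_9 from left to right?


chi = sum (-1)^i * rank:
(-1)^0*56=56
(-1)^1*42=-42
(-1)^2*61=61
(-1)^3*40=-40
(-1)^4*61=61
(-1)^5*58=-58
(-1)^6*22=22
(-1)^7*40=-40
(-1)^8*42=42
(-1)^9*19=-19
chi=43


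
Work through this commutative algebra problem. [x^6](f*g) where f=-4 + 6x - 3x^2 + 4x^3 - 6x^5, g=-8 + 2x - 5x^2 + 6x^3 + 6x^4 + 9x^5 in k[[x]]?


[x^6] = sum a_i*b_j, i+j=6
  6*9=54
  -3*6=-18
  4*6=24
  -6*2=-12
Sum=48


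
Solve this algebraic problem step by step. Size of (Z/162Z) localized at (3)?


3-primary part: 162=3^4*2
Size=3^4=81


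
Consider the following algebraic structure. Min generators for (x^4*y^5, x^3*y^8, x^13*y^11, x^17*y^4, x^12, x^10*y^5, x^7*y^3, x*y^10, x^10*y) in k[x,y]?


Remove redundant (divisible by others).
x^10*y^5 redundant.
x^17*y^4 redundant.
x^13*y^11 redundant.
Min: x^12, x^10*y, x^7*y^3, x^4*y^5, x^3*y^8, x*y^10
Count=6


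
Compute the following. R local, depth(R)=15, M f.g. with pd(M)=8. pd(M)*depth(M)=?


pd+depth=15
depth=15-8=7
pd*depth=8*7=56


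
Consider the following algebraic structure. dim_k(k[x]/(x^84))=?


Basis: 1,x,...,x^83
dim=84


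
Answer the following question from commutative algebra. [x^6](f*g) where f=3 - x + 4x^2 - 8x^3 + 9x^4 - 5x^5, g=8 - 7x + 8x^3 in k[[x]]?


[x^6] = sum a_i*b_j, i+j=6
  -8*8=-64
  -5*-7=35
Sum=-29


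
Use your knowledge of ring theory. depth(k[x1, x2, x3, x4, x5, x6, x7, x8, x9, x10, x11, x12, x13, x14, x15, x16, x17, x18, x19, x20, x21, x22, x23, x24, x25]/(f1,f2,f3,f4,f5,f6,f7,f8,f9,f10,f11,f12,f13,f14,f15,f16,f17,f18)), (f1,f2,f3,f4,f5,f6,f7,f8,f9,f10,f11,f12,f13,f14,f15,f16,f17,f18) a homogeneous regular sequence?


depth(R)=25
depth(R/I)=25-18=7


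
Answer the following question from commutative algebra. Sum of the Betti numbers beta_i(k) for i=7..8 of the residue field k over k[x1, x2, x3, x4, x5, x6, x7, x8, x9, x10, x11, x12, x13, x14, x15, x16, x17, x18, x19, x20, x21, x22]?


Koszul resolution: beta_i(k)=C(n,i), n=22
C(22,7)=170544, C(22,8)=319770
Sum=490314


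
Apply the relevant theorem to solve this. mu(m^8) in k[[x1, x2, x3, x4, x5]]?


C(n+d-1,d)=C(12,8)=495


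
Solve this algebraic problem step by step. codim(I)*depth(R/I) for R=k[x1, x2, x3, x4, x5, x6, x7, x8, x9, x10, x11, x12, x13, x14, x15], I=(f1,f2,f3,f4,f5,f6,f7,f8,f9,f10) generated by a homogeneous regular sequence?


codim=10, depth=dim(R/I)=15-10=5
Product=10*5=50


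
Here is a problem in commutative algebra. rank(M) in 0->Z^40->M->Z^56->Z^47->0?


Alt sum=0:
(-1)^0*40 + (-1)^1*? + (-1)^2*56 + (-1)^3*47=0
rank(M)=49


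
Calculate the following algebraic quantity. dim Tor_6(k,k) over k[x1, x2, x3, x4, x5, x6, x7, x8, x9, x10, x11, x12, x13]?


Koszul: C(n,i)=C(13,6)=1716


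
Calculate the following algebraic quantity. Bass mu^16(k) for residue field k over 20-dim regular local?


C(n,i)=C(20,16)=4845


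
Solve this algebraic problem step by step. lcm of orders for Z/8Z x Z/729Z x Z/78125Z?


Exponent = lcm of the cyclic orders; pairwise coprime => product.
2^3*3^6*5^7=8*729*78125=455625000


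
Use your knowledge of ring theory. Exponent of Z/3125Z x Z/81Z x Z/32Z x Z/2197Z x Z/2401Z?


Exponent = lcm of the cyclic orders; pairwise coprime => product.
5^5*3^4*2^5*13^3*7^4=3125*81*32*2197*2401=42727475700000


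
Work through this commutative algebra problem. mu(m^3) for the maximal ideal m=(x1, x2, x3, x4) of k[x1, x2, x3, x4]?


Graded Nakayama: mu(m^d) = dim_k (m^d/m^(d+1)) = #degree-3 monomials in 4 vars
C(n+d-1,d)=C(6,3)=20


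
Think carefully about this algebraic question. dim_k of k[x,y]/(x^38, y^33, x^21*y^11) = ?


k[x,y]/I, I = (x^38, y^33, x^21*y^11)
Rect: 38x33=1254. Corner: (38-21)x(33-11)=374.
dim = 1254-374 = 880


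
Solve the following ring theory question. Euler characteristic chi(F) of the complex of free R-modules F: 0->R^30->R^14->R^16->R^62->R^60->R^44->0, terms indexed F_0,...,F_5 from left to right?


chi = sum (-1)^i * rank:
(-1)^0*30=30
(-1)^1*14=-14
(-1)^2*16=16
(-1)^3*62=-62
(-1)^4*60=60
(-1)^5*44=-44
chi=-14


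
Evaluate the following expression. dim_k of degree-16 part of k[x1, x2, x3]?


C(d+n-1,n-1)=C(18,2)=153


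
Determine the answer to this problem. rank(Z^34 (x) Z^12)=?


rank(M(x)N) = rank(M)*rank(N)
34*12 = 408


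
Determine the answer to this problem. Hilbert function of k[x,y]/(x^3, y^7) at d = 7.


k[x,y], I = (x^3, y^7), d = 7
Need i < 3 and d-i < 7.
Range: 1 <= i <= 2.
H(7) = 2


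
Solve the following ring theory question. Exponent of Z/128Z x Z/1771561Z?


Exponent = lcm of the cyclic orders; pairwise coprime => product.
2^7*11^6=128*1771561=226759808


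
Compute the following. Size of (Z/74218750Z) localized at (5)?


5-primary part: 74218750=5^9*38
Size=5^9=1953125


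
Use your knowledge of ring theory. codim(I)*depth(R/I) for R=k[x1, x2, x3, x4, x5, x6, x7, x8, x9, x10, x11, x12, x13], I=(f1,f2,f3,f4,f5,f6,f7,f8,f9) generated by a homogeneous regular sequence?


codim=9, depth=dim(R/I)=13-9=4
Product=9*4=36


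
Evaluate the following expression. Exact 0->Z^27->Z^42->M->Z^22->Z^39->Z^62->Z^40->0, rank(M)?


Alt sum=0:
(-1)^0*27 + (-1)^1*42 + (-1)^2*? + (-1)^3*22 + (-1)^4*39 + (-1)^5*62 + (-1)^6*40=0
rank(M)=20


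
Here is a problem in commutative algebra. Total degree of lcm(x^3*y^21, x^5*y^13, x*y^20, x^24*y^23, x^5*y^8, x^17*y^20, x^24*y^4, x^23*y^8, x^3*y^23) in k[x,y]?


lcm = componentwise max:
x: max(3,5,1,24,5,17,24,23,3)=24
y: max(21,13,20,23,8,20,4,8,23)=23
Total=24+23=47


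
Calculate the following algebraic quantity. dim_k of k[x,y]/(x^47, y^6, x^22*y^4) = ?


k[x,y]/I, I = (x^47, y^6, x^22*y^4)
Rect: 47x6=282. Corner: (47-22)x(6-4)=50.
dim = 282-50 = 232


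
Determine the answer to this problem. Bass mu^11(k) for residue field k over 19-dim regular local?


C(n,i)=C(19,11)=75582


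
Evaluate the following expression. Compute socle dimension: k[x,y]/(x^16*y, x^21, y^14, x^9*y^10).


Socle = ann(m) = span of standard monomials u with x*u, y*u in I (staircase corners).
Minimal generators: x^21, x^16*y, x^9*y^10, y^14
Corners: x^8y^13, x^15y^9, x^20
Socle dim=3


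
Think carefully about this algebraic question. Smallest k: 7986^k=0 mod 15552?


7986^k mod 15552:
k=1: 7986
k=2: 12996
k=3: 7560
k=4: 1296
k=5: 7776
k=6: 0
First zero at k = 6


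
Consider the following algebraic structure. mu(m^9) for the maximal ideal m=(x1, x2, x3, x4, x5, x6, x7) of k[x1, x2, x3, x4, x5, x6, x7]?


Graded Nakayama: mu(m^d) = dim_k (m^d/m^(d+1)) = #degree-9 monomials in 7 vars
C(n+d-1,d)=C(15,9)=5005


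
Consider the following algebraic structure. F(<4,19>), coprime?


gcd(4,19)=1 => F=ab-a-b=4*19-4-19=76-23=53


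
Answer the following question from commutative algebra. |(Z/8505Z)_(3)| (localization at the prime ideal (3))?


3-primary part: 8505=3^5*35
Size=3^5=243


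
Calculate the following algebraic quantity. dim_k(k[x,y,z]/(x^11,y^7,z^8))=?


Basis: x^iy^jz^k, i<11,j<7,k<8
11*7*8=616


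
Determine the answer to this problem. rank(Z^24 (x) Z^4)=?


rank(M(x)N) = rank(M)*rank(N)
24*4 = 96


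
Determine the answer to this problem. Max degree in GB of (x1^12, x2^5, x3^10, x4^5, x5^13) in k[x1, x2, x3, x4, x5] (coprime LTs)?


Pure powers, coprime LTs => already GB.
Degrees: 12, 5, 10, 5, 13
Max=13


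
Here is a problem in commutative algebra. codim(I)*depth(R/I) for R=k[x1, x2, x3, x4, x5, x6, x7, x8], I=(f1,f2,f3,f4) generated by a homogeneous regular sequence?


codim=4, depth=dim(R/I)=8-4=4
Product=4*4=16


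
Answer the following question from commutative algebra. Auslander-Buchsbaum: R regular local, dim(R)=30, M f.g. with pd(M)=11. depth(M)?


pd+depth=depth(R)=30
depth=30-11=19


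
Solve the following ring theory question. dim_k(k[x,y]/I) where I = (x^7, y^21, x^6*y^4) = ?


k[x,y]/I, I = (x^7, y^21, x^6*y^4)
Rect: 7x21=147. Corner: (7-6)x(21-4)=17.
dim = 147-17 = 130


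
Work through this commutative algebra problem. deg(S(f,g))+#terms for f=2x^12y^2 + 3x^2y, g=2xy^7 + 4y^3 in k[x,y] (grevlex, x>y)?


LT(f)=2x^12y^2, LT(g)=2xy^7
lcm(LM)=x^12y^7
S(f,g) (scaled by 4 to clear denominators) = 2y^5*f - 2x^11*g = -8x^11y^3 + 6x^2y^6
2 terms, deg 14.
14+2=16


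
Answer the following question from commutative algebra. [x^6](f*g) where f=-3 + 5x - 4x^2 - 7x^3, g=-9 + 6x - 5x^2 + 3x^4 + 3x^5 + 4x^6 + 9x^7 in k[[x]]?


[x^6] = sum a_i*b_j, i+j=6
  -3*4=-12
  5*3=15
  -4*3=-12
Sum=-9


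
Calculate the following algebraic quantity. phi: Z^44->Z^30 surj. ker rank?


rank(ker) = 44-30 = 14


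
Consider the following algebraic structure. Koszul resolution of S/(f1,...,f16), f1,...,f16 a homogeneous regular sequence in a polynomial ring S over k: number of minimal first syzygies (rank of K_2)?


Regular sequence => Koszul complex is the minimal free resolution.
Syz_1 minimally generated by Koszul relations f_i*e_j - f_j*e_i (i<j): mu(Syz_1) = beta_2 = C(m,2) = m(m-1)/2
m=16
16*15/2 = 120


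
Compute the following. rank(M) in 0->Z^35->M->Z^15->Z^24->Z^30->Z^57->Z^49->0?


Alt sum=0:
(-1)^0*35 + (-1)^1*? + (-1)^2*15 + (-1)^3*24 + (-1)^4*30 + (-1)^5*57 + (-1)^6*49=0
rank(M)=48


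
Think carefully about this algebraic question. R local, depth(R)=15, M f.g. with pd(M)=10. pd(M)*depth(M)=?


pd+depth=15
depth=15-10=5
pd*depth=10*5=50


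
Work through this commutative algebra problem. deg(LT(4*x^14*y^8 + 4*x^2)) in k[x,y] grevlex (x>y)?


LT: 4*x^14*y^8
deg_x=14, deg_y=8
Total=14+8=22


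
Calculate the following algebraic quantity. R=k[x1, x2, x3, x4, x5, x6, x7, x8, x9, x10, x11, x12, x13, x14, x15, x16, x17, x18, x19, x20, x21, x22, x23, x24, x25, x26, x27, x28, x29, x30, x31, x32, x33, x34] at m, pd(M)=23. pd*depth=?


pd+depth=34
depth=34-23=11
pd*depth=23*11=253


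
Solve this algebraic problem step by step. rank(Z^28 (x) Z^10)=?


rank(M(x)N) = rank(M)*rank(N)
28*10 = 280


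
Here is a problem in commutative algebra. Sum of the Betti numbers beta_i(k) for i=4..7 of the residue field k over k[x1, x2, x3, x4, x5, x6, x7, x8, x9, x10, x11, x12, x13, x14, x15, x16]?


Koszul resolution: beta_i(k)=C(n,i), n=16
C(16,4)=1820, C(16,5)=4368, C(16,6)=8008, C(16,7)=11440
Sum=25636


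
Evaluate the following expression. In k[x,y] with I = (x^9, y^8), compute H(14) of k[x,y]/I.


k[x,y], I = (x^9, y^8), d = 14
Need i < 9 and d-i < 8.
Range: 7 <= i <= 8.
H(14) = 2
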